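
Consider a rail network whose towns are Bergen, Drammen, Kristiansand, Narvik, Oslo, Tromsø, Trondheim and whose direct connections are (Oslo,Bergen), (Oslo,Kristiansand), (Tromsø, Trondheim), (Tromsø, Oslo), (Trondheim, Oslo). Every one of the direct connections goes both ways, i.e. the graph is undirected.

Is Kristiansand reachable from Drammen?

No

Drammen has no edges, so nothing is reachable from it.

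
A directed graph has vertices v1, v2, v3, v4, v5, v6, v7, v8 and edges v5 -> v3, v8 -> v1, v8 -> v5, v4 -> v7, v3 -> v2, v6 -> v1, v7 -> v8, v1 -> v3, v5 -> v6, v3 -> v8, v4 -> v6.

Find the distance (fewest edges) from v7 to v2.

4

Distance 0: v7.
Distance 1: v8.
Distance 2: v1, v5.
Distance 3: v3, v6.
Distance 4: v2 — contains v2.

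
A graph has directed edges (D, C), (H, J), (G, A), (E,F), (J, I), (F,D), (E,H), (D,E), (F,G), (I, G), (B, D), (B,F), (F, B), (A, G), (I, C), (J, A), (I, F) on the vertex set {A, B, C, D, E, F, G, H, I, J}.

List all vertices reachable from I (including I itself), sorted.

A, B, C, D, E, F, G, H, I, J

Start at I.
Its neighbours: C, F, G.
Then their neighbours: A, B, D.
Then next layer: E.
Then next layer: H.
Then next layer: J.
Every vertex is now reached.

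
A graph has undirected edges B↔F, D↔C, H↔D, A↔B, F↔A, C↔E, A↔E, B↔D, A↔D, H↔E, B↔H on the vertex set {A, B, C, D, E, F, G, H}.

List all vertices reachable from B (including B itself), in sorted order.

A, B, C, D, E, F, H

Start at B.
Its neighbours: A, D, F, H.
Then their neighbours: C, E.
Nothing further is reachable.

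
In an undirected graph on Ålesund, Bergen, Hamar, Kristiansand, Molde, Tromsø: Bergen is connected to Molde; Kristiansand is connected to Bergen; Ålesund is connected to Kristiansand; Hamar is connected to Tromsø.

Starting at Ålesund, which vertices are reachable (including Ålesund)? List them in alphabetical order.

Ålesund, Bergen, Kristiansand, Molde

Start at Ålesund.
Its neighbours: Kristiansand.
Then their neighbours: Bergen.
Then next layer: Molde.
Nothing further is reachable.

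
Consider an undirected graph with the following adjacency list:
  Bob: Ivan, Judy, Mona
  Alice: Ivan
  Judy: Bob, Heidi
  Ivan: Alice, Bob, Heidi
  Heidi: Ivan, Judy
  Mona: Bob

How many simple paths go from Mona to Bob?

1

Mona–Bob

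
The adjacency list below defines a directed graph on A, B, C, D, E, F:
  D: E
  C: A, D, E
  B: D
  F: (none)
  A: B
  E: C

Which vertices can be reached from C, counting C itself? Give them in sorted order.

Start at C.
Its neighbours: A, D, E.
Then their neighbours: B.
Nothing further is reachable.

A, B, C, D, E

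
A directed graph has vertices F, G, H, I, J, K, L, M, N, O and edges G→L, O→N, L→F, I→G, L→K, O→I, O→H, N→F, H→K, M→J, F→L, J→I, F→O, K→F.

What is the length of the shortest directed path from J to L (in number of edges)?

Distance 0: J.
Distance 1: I.
Distance 2: G.
Distance 3: L — contains L.

3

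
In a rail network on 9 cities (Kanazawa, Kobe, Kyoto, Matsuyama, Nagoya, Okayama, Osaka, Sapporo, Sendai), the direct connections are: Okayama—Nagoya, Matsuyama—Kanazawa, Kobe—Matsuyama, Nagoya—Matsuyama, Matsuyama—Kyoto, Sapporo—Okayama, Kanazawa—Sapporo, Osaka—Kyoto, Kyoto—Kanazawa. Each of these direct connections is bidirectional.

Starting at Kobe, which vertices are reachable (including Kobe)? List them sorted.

Kanazawa, Kobe, Kyoto, Matsuyama, Nagoya, Okayama, Osaka, Sapporo

Start at Kobe.
Its neighbours: Matsuyama.
Then their neighbours: Kanazawa, Kyoto, Nagoya.
Then next layer: Okayama, Osaka, Sapporo.
Nothing further is reachable.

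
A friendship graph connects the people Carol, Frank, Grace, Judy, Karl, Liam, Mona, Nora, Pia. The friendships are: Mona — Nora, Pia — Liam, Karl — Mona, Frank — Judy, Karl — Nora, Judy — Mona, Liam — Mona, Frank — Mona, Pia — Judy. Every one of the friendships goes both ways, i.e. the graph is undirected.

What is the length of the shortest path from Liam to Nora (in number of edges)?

2

Distance 0: Liam.
Distance 1: Mona, Pia.
Distance 2: Frank, Judy, Karl, Nora — contains Nora.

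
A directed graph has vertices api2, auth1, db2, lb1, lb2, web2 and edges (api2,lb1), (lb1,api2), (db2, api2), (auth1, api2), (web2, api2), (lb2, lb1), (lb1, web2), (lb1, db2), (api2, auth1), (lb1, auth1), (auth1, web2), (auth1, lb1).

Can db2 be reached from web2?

Yes

Explore from web2.
Distance 1: reach api2.
Distance 2: reach auth1, lb1.
Distance 3: reach db2.
Found db2.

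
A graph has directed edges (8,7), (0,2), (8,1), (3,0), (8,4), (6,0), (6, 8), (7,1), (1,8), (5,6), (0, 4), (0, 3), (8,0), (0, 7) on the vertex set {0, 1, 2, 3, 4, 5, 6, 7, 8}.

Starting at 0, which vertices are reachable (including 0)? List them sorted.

Start at 0.
Its neighbours: 2, 3, 4, 7.
Then their neighbours: 1.
Then next layer: 8.
Nothing further is reachable.

0, 1, 2, 3, 4, 7, 8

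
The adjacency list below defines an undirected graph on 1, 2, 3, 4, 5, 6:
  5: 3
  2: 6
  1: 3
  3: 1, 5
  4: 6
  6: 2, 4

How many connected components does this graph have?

From 1: component {1, 3, 5}.
From 2: component {2, 4, 6}.
That's 2 components.

2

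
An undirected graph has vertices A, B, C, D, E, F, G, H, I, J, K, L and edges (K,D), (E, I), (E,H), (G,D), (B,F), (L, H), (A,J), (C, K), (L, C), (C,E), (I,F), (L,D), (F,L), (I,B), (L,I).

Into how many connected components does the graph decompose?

2

From A: component {A, J}.
From B: component {B, C, D, E, F, G, H, I, K, L}.
That's 2 components.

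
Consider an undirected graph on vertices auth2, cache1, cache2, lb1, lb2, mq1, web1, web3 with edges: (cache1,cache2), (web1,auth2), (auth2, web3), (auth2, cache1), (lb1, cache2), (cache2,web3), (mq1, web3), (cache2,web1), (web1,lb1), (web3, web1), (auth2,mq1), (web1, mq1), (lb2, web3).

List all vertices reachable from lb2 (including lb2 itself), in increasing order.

Start at lb2.
Its neighbours: web3.
Then their neighbours: auth2, cache2, mq1, web1.
Then next layer: cache1, lb1.
Every vertex is now reached.

auth2, cache1, cache2, lb1, lb2, mq1, web1, web3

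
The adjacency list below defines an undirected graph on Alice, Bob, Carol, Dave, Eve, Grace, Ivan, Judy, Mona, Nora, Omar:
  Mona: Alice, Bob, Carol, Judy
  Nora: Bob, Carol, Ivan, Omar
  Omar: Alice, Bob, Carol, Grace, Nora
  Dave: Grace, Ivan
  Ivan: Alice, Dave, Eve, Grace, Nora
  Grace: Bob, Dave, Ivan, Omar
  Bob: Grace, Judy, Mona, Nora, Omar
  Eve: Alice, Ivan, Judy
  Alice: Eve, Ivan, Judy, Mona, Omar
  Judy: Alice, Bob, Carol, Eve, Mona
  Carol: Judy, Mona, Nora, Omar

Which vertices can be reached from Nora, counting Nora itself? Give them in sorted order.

Alice, Bob, Carol, Dave, Eve, Grace, Ivan, Judy, Mona, Nora, Omar

Start at Nora.
Its neighbours: Bob, Carol, Ivan, Omar.
Then their neighbours: Alice, Dave, Eve, Grace, Judy, Mona.
Every vertex is now reached.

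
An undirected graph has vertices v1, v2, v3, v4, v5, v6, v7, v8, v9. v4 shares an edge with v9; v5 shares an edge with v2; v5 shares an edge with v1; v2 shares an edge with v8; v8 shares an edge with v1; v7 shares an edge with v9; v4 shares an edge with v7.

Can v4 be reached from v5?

Explore from v5.
Distance 1: reach v1, v2.
Distance 2: reach v8.
The search is exhausted without reaching v4; it lies in a different component.

No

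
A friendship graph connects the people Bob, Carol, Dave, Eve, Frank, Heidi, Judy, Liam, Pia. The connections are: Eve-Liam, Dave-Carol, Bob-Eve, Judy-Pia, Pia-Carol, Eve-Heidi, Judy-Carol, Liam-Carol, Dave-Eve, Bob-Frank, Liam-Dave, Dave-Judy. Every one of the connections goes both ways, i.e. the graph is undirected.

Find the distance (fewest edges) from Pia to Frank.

Distance 0: Pia.
Distance 1: Carol, Judy.
Distance 2: Dave, Liam.
Distance 3: Eve.
Distance 4: Bob, Heidi.
Distance 5: Frank — contains Frank.

5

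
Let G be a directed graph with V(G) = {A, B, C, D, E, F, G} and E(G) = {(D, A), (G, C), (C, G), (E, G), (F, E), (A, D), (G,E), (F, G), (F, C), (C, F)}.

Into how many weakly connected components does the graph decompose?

3

From A: component {A, D}.
From B: component {B}.
From C: component {C, E, F, G}.
That's 3 components.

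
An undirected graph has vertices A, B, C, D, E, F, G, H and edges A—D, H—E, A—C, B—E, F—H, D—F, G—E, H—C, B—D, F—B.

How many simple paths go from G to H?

G–E–B–D–A–C–H
G–E–B–D–F–H
G–E–B–F–D–A–C–H
G–E–B–F–H
G–E–H

5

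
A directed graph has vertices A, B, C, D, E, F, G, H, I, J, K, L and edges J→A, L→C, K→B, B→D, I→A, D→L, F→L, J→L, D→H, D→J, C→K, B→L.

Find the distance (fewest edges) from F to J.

6

Distance 0: F.
Distance 1: L.
Distance 2: C.
Distance 3: K.
Distance 4: B.
Distance 5: D.
Distance 6: H, J — contains J.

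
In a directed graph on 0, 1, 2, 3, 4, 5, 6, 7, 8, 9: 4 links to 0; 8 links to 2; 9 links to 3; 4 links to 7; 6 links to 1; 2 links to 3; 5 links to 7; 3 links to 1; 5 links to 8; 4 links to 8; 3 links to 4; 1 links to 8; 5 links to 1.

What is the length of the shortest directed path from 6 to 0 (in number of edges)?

Distance 0: 6.
Distance 1: 1.
Distance 2: 8.
Distance 3: 2.
Distance 4: 3.
Distance 5: 4.
Distance 6: 0, 7 — contains 0.

6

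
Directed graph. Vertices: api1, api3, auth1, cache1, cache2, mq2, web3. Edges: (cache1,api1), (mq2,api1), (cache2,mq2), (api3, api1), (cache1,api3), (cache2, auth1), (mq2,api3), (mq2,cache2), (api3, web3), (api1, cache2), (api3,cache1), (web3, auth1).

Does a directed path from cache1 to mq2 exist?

Yes

Explore from cache1.
Distance 1: reach api1, api3.
Distance 2: reach cache2, web3.
Distance 3: reach auth1, mq2.
Found mq2.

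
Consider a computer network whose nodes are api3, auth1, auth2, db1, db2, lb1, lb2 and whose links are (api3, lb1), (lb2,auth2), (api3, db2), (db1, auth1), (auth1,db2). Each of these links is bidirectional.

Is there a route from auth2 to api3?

Explore from auth2.
Distance 1: reach lb2.
The search is exhausted without reaching api3; it lies in a different component.

No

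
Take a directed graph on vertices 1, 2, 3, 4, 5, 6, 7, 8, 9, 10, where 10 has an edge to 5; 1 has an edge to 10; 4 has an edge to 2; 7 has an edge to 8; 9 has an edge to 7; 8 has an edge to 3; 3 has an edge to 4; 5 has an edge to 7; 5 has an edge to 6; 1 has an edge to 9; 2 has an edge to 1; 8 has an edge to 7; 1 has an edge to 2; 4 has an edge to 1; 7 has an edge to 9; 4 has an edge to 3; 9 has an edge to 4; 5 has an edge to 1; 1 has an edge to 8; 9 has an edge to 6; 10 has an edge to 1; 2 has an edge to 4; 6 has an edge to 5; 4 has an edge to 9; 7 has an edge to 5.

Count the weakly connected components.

From 1: component {1, 2, 3, 4, 5, 6, 7, 8, 9, 10}.
That's 1 component.

1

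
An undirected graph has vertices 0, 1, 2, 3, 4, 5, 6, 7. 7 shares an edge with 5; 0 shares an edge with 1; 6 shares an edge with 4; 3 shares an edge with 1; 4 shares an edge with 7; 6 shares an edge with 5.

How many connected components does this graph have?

3

From 0: component {0, 1, 3}.
From 2: component {2}.
From 4: component {4, 5, 6, 7}.
That's 3 components.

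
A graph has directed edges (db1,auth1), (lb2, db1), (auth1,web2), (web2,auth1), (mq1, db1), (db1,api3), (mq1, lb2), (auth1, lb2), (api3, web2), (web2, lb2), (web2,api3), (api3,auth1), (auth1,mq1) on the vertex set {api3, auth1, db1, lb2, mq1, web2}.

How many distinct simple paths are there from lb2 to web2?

3

lb2→db1→api3→auth1→web2
lb2→db1→api3→web2
lb2→db1→auth1→web2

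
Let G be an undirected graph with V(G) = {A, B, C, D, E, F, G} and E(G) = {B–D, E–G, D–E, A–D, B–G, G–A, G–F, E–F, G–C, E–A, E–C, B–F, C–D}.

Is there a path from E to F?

Explore from E.
Distance 1: reach A, C, D, F, G.
Found F.

Yes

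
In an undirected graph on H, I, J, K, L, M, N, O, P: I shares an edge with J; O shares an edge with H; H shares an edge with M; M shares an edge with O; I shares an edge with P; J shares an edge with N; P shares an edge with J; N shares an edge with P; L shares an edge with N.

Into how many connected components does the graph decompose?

3

From H: component {H, M, O}.
From I: component {I, J, L, N, P}.
From K: component {K}.
That's 3 components.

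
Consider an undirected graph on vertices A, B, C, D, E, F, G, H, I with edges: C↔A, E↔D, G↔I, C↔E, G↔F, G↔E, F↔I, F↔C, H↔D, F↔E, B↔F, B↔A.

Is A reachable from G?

Explore from G.
Distance 1: reach E, F, I.
Distance 2: reach B, C, D.
Distance 3: reach A, H.
Found A.

Yes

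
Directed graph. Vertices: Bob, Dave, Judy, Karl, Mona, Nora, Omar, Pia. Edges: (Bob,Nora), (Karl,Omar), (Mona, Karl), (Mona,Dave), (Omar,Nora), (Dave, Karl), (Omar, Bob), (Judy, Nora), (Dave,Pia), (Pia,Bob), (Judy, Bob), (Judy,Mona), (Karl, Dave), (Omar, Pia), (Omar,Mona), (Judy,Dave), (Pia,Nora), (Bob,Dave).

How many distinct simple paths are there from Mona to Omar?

2

Mona→Dave→Karl→Omar
Mona→Karl→Omar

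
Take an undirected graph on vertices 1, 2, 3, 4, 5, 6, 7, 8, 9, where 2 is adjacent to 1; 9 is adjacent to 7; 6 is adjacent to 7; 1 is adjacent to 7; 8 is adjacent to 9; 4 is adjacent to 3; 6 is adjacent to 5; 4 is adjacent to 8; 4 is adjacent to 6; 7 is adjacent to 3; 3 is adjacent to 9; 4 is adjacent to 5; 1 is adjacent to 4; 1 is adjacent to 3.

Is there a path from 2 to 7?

Explore from 2.
Distance 1: reach 1.
Distance 2: reach 3, 4, 7.
Found 7.

Yes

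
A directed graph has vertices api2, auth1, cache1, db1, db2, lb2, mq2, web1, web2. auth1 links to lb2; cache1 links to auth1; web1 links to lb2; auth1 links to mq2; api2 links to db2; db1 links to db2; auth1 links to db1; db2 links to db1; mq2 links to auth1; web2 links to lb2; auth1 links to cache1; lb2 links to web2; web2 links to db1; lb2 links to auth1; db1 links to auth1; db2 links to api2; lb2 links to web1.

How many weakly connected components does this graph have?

From api2: component {api2, auth1, cache1, db1, db2, lb2, mq2, web1, web2}.
That's 1 component.

1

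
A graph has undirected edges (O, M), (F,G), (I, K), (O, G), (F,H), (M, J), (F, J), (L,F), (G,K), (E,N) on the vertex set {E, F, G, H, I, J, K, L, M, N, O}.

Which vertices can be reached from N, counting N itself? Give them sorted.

E, N

Start at N.
Its neighbours: E.
Nothing further is reachable.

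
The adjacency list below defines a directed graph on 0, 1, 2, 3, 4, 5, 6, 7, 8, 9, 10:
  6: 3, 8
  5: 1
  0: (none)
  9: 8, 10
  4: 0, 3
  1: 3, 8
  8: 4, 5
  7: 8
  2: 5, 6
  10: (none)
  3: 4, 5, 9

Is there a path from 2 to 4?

Yes

Explore from 2.
Distance 1: reach 5, 6.
Distance 2: reach 1, 3, 8.
Distance 3: reach 4, 9.
Found 4.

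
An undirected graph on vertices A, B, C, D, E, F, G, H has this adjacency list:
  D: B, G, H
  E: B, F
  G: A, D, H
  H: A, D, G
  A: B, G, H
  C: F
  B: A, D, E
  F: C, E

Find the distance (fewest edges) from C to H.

Distance 0: C.
Distance 1: F.
Distance 2: E.
Distance 3: B.
Distance 4: A, D.
Distance 5: G, H — contains H.

5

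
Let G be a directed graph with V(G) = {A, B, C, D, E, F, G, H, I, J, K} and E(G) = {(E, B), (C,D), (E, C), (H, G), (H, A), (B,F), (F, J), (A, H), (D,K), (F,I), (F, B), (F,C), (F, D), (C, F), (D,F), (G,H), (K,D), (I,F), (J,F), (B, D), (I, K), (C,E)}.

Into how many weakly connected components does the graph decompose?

From A: component {A, G, H}.
From B: component {B, C, D, E, F, I, J, K}.
That's 2 components.

2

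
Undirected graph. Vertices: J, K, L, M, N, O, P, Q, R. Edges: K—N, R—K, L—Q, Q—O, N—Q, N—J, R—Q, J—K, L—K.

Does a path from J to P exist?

Explore from J.
Distance 1: reach K, N.
Distance 2: reach L, Q, R.
Distance 3: reach O.
The search is exhausted without reaching P; it lies in a different component.

No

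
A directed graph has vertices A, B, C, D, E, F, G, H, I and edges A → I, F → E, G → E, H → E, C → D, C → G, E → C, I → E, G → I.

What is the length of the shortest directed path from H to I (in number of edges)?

Distance 0: H.
Distance 1: E.
Distance 2: C.
Distance 3: D, G.
Distance 4: I — contains I.

4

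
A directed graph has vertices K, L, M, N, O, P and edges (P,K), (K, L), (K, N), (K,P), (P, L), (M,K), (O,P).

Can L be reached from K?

Yes

Explore from K.
Distance 1: reach L, N, P.
Found L.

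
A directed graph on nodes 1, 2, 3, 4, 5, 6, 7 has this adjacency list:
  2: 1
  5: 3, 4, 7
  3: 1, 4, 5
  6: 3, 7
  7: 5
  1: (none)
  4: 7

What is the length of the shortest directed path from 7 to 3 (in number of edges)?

2

Distance 0: 7.
Distance 1: 5.
Distance 2: 3, 4 — contains 3.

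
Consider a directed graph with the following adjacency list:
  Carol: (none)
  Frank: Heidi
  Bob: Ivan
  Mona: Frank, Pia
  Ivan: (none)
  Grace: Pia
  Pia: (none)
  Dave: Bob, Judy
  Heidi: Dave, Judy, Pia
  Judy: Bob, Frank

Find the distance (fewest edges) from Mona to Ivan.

Distance 0: Mona.
Distance 1: Frank, Pia.
Distance 2: Heidi.
Distance 3: Dave, Judy.
Distance 4: Bob.
Distance 5: Ivan — contains Ivan.

5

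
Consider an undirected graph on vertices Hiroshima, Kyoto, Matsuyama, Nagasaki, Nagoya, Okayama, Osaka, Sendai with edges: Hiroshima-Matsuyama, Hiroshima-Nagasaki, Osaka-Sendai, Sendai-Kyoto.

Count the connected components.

From Hiroshima: component {Hiroshima, Matsuyama, Nagasaki}.
From Kyoto: component {Kyoto, Osaka, Sendai}.
From Nagoya: component {Nagoya}.
From Okayama: component {Okayama}.
That's 4 components.

4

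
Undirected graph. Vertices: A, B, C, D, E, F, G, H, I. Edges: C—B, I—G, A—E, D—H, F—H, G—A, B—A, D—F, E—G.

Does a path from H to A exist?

Explore from H.
Distance 1: reach D, F.
The search is exhausted without reaching A; it lies in a different component.

No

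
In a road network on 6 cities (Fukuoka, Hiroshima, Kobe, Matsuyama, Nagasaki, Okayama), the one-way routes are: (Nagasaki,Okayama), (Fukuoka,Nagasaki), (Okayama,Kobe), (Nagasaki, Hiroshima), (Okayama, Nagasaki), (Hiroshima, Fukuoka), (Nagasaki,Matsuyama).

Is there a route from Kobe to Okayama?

Kobe has no outgoing edges, so nothing is reachable from it.

No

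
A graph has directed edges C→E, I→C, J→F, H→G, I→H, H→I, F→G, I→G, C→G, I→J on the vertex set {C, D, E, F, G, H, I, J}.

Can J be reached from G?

G has no outgoing edges, so nothing is reachable from it.

No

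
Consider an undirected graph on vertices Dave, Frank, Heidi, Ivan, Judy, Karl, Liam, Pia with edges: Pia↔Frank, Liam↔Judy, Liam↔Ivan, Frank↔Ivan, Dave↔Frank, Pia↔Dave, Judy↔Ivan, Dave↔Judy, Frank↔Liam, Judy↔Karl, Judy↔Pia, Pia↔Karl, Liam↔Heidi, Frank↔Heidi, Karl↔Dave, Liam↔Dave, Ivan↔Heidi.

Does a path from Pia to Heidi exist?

Explore from Pia.
Distance 1: reach Dave, Frank, Judy, Karl.
Distance 2: reach Heidi, Ivan, Liam.
Found Heidi.

Yes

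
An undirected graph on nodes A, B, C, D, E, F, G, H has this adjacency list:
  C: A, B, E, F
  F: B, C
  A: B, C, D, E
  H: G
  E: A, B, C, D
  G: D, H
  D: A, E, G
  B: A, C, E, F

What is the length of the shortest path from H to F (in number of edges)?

5

Distance 0: H.
Distance 1: G.
Distance 2: D.
Distance 3: A, E.
Distance 4: B, C.
Distance 5: F — contains F.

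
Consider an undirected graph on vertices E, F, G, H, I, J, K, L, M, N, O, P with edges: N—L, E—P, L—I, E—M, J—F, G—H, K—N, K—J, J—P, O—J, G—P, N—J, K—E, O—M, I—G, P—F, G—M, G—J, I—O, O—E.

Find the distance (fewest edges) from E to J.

2

Distance 0: E.
Distance 1: K, M, O, P.
Distance 2: F, G, I, J, N — contains J.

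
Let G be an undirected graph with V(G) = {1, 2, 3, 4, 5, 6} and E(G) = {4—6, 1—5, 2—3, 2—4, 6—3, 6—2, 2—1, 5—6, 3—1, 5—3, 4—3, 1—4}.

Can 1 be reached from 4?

Explore from 4.
Distance 1: reach 1, 2, 3, 6.
Found 1.

Yes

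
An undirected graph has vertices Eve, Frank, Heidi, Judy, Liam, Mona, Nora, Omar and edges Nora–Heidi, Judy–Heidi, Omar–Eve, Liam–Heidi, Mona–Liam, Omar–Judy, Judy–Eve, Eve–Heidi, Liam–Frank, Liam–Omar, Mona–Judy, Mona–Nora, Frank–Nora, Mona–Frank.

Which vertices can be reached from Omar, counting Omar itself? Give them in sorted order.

Start at Omar.
Its neighbours: Eve, Judy, Liam.
Then their neighbours: Frank, Heidi, Mona.
Then next layer: Nora.
Every vertex is now reached.

Eve, Frank, Heidi, Judy, Liam, Mona, Nora, Omar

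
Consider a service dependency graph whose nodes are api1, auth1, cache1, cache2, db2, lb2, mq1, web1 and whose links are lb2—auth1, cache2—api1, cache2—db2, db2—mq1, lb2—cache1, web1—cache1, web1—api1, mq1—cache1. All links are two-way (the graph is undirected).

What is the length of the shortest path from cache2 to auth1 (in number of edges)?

Distance 0: cache2.
Distance 1: api1, db2.
Distance 2: mq1, web1.
Distance 3: cache1.
Distance 4: lb2.
Distance 5: auth1 — contains auth1.

5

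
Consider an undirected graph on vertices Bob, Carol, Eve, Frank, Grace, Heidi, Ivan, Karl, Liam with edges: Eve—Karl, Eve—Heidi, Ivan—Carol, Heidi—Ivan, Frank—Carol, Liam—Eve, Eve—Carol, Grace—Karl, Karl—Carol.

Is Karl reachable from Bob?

Bob has no edges, so nothing is reachable from it.

No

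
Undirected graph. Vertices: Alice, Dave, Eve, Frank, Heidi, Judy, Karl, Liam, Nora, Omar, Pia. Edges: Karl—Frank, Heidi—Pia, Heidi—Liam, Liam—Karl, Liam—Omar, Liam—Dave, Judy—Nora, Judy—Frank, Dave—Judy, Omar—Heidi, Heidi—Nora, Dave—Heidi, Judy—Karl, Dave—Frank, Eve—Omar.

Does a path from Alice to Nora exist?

No

Alice has no edges, so nothing is reachable from it.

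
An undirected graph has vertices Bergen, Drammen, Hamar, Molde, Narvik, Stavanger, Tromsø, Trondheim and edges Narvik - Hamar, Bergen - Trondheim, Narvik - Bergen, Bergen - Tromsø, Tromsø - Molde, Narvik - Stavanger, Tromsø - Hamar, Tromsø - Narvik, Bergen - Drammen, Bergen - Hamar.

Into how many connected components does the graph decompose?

1

From Bergen: component {Bergen, Drammen, Hamar, Molde, Narvik, Stavanger, Tromsø, Trondheim}.
That's 1 component.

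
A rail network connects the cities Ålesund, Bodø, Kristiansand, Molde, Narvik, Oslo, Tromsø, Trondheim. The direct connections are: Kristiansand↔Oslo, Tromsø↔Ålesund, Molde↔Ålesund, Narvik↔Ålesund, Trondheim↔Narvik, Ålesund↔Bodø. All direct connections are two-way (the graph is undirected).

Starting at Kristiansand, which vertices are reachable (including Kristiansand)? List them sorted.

Kristiansand, Oslo

Start at Kristiansand.
Its neighbours: Oslo.
Nothing further is reachable.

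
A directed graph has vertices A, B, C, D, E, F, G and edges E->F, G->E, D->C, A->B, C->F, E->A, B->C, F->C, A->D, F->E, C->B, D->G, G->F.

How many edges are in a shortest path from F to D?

Distance 0: F.
Distance 1: C, E.
Distance 2: A, B.
Distance 3: D — contains D.

3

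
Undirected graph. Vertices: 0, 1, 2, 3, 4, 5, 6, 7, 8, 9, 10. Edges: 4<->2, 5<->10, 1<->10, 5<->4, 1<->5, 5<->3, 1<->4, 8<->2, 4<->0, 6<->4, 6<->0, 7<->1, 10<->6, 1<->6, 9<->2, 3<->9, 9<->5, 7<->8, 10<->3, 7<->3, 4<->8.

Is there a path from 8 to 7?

Explore from 8.
Distance 1: reach 2, 4, 7.
Found 7.

Yes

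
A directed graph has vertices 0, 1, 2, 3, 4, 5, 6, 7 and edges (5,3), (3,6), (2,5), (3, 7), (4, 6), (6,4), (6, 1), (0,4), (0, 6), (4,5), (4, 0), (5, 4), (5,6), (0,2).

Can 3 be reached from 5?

Yes

Explore from 5.
Distance 1: reach 3, 4, 6.
Found 3.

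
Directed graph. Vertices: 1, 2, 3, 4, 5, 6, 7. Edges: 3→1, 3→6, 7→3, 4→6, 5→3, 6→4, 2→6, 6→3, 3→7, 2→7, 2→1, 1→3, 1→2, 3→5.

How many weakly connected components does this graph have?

From 1: component {1, 2, 3, 4, 5, 6, 7}.
That's 1 component.

1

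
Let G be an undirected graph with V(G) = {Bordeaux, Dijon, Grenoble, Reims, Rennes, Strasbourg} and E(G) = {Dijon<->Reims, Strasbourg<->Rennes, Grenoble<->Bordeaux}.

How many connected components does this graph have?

From Bordeaux: component {Bordeaux, Grenoble}.
From Dijon: component {Dijon, Reims}.
From Rennes: component {Rennes, Strasbourg}.
That's 3 components.

3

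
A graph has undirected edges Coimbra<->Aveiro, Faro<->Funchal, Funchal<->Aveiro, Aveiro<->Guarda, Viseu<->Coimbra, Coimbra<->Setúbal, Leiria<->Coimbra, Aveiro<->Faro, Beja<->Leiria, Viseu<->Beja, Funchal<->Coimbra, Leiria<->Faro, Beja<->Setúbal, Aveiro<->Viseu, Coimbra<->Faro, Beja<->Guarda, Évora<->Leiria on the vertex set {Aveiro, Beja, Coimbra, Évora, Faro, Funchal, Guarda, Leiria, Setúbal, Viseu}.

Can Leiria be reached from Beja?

Explore from Beja.
Distance 1: reach Guarda, Leiria, Setúbal, Viseu.
Found Leiria.

Yes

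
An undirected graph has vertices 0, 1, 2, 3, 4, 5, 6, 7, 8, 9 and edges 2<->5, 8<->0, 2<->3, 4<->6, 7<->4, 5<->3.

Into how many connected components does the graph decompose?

5

From 0: component {0, 8}.
From 1: component {1}.
From 2: component {2, 3, 5}.
From 4: component {4, 6, 7}.
From 9: component {9}.
That's 5 components.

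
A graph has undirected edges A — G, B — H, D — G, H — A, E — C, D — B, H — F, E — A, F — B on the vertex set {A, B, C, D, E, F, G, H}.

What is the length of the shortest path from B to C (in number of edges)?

Distance 0: B.
Distance 1: D, F, H.
Distance 2: A, G.
Distance 3: E.
Distance 4: C — contains C.

4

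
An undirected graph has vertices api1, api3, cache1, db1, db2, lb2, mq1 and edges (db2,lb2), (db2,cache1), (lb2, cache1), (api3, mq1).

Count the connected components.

From api1: component {api1}.
From api3: component {api3, mq1}.
From cache1: component {cache1, db2, lb2}.
From db1: component {db1}.
That's 4 components.

4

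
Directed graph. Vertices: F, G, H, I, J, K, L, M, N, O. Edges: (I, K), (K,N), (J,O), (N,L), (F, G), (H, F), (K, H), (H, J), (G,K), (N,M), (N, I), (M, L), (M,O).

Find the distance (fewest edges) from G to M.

Distance 0: G.
Distance 1: K.
Distance 2: H, N.
Distance 3: F, I, J, L, M — contains M.

3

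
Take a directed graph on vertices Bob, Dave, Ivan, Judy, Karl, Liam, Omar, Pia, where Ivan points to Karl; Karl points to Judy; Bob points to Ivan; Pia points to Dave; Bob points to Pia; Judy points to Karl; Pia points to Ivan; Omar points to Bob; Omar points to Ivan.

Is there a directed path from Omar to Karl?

Yes

Explore from Omar.
Distance 1: reach Bob, Ivan.
Distance 2: reach Karl, Pia.
Found Karl.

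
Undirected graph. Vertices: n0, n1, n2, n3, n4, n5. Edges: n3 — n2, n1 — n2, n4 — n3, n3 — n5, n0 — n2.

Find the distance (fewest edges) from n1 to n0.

2

Distance 0: n1.
Distance 1: n2.
Distance 2: n0, n3 — contains n0.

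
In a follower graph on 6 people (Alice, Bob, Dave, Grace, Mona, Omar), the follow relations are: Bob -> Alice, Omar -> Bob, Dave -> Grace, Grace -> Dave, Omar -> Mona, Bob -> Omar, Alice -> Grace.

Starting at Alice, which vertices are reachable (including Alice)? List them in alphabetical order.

Alice, Dave, Grace

Start at Alice.
Its neighbours: Grace.
Then their neighbours: Dave.
Nothing further is reachable.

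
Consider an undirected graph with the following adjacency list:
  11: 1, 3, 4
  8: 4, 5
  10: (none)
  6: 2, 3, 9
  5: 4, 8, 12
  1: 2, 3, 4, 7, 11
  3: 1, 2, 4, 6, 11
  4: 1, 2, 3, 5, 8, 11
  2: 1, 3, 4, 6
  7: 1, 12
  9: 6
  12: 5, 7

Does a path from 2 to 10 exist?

No

Explore from 2.
Distance 1: reach 1, 3, 4, 6.
Distance 2: reach 5, 7, 8, 9, 11.
Distance 3: reach 12.
The search is exhausted without reaching 10; it lies in a different component.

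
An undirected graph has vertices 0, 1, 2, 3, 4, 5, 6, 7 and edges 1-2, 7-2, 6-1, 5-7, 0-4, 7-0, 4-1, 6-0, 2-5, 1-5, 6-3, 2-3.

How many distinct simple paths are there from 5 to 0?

5–1–2–3–6–0
5–1–2–7–0
5–1–4–0
5–1–6–0
5–1–6–3–2–7–0
5–2–1–4–0
5–2–1–6–0
5–2–3–6–0
5–2–3–6–1–4–0
5–2–7–0
5–7–0
5–7–2–1–4–0
5–7–2–1–6–0
5–7–2–3–6–0
5–7–2–3–6–1–4–0

15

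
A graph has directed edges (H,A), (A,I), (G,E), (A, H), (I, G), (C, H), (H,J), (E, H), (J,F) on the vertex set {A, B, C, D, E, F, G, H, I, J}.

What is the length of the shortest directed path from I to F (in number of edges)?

5

Distance 0: I.
Distance 1: G.
Distance 2: E.
Distance 3: H.
Distance 4: A, J.
Distance 5: F — contains F.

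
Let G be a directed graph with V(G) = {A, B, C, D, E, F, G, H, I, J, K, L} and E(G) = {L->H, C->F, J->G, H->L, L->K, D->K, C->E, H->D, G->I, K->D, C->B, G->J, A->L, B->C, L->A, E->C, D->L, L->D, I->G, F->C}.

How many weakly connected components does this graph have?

From A: component {A, D, H, K, L}.
From B: component {B, C, E, F}.
From G: component {G, I, J}.
That's 3 components.

3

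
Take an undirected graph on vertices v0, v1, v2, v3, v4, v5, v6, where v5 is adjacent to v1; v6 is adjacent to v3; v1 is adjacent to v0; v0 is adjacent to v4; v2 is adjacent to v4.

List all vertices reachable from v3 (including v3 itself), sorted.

Start at v3.
Its neighbours: v6.
Nothing further is reachable.

v3, v6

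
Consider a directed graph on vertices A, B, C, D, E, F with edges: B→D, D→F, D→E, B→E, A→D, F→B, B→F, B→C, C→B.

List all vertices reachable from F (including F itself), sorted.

B, C, D, E, F

Start at F.
Its neighbours: B.
Then their neighbours: C, D, E.
Nothing further is reachable.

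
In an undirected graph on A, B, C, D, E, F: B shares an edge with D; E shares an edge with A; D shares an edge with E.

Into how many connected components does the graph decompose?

From A: component {A, B, D, E}.
From C: component {C}.
From F: component {F}.
That's 3 components.

3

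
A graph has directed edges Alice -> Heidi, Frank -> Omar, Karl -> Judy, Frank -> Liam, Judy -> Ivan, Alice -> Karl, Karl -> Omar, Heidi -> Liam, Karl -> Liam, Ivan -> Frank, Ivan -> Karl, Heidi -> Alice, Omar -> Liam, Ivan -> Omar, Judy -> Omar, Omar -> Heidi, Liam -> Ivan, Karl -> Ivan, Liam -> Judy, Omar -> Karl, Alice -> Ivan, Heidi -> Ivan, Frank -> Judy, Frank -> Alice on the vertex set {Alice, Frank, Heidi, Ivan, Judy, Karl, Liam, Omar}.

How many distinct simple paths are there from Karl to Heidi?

21

Karl→Ivan→Frank→Alice→Heidi
Karl→Ivan→Frank→Judy→Omar→Heidi
Karl→Ivan→Frank→Liam→Judy→Omar→Heidi
Karl→Ivan→Frank→Omar→Heidi
Karl→Ivan→Omar→Heidi
Karl→Judy→Ivan→Frank→Alice→Heidi
Karl→Judy→Ivan→Frank→Omar→Heidi
Karl→Judy→Ivan→Omar→Heidi
... and 13 more.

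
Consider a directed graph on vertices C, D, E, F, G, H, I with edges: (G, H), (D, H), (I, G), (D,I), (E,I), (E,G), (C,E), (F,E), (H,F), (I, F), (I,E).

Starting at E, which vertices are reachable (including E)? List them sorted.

Start at E.
Its neighbours: G, I.
Then their neighbours: F, H.
Nothing further is reachable.

E, F, G, H, I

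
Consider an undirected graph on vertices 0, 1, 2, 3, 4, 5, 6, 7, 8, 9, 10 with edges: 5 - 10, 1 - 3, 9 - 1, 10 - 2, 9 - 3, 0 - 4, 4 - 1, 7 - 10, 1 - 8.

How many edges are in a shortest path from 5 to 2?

Distance 0: 5.
Distance 1: 10.
Distance 2: 2, 7 — contains 2.

2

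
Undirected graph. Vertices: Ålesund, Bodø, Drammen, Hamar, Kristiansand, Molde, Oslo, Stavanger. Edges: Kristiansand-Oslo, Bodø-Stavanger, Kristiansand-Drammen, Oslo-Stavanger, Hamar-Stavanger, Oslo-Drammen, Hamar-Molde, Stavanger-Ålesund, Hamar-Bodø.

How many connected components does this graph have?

From Ålesund: component {Ålesund, Bodø, Drammen, Hamar, Kristiansand, Molde, Oslo, Stavanger}.
That's 1 component.

1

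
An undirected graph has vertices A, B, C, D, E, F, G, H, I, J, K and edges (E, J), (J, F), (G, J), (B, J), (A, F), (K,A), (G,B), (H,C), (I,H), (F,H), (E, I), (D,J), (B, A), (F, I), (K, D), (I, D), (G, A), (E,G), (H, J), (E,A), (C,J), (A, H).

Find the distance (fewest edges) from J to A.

Distance 0: J.
Distance 1: B, C, D, E, F, G, H.
Distance 2: A, I, K — contains A.

2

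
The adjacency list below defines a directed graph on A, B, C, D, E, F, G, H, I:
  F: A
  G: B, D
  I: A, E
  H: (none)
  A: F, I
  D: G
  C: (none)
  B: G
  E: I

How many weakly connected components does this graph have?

From A: component {A, E, F, I}.
From B: component {B, D, G}.
From C: component {C}.
From H: component {H}.
That's 4 components.

4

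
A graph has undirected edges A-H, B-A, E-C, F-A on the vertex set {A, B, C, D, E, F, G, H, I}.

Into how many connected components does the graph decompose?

5

From A: component {A, B, F, H}.
From C: component {C, E}.
From D: component {D}.
From G: component {G}.
From I: component {I}.
That's 5 components.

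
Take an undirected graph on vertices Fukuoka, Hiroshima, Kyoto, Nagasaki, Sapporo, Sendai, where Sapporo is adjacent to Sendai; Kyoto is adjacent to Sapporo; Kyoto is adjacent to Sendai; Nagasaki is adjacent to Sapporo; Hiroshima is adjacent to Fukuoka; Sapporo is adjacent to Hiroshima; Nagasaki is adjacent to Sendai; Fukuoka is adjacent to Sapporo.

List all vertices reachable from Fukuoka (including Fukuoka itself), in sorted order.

Start at Fukuoka.
Its neighbours: Hiroshima, Sapporo.
Then their neighbours: Kyoto, Nagasaki, Sendai.
Every vertex is now reached.

Fukuoka, Hiroshima, Kyoto, Nagasaki, Sapporo, Sendai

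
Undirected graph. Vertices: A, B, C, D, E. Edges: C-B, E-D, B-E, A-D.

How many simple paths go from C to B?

1

C–B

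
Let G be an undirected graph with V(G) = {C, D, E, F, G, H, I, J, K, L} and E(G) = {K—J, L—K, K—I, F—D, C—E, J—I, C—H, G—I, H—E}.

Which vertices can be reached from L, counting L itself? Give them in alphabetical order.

G, I, J, K, L

Start at L.
Its neighbours: K.
Then their neighbours: I, J.
Then next layer: G.
Nothing further is reachable.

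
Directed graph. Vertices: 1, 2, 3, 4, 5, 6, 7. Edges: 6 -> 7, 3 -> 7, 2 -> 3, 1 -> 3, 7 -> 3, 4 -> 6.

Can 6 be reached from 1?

Explore from 1.
Distance 1: reach 3.
Distance 2: reach 7.
The search from 1 is exhausted; no directed path reaches 6.

No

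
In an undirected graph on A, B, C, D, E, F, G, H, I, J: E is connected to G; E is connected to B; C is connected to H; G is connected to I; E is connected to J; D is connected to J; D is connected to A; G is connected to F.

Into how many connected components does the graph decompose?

From A: component {A, B, D, E, F, G, I, J}.
From C: component {C, H}.
That's 2 components.

2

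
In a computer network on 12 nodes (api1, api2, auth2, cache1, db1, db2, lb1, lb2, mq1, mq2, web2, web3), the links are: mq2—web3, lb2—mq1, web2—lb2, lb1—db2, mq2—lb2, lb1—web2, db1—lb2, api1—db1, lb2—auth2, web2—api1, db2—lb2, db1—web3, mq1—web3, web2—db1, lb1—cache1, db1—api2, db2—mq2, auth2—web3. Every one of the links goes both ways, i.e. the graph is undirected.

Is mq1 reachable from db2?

Yes

Explore from db2.
Distance 1: reach lb1, lb2, mq2.
Distance 2: reach auth2, cache1, db1, mq1, web2, web3.
Found mq1.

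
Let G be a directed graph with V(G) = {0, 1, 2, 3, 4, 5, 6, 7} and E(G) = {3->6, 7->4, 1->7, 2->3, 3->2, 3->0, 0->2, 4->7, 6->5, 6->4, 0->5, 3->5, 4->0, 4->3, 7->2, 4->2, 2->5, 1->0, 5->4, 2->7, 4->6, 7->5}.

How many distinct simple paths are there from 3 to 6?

9

3→0→2→5→4→6
3→0→2→7→4→6
3→0→2→7→5→4→6
3→0→5→4→6
3→2→5→4→6
3→2→7→4→6
3→2→7→5→4→6
3→5→4→6
3→6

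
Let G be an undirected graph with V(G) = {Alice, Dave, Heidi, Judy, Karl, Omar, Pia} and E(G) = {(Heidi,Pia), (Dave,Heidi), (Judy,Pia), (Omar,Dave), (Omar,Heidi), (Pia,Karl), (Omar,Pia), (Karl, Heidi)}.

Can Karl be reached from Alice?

Alice has no edges, so nothing is reachable from it.

No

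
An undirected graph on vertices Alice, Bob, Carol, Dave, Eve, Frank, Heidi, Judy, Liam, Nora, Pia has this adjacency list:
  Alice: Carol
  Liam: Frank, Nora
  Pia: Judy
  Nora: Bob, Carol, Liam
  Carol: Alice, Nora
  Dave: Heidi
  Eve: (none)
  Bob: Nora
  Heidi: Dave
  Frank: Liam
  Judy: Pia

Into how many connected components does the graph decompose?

4

From Alice: component {Alice, Bob, Carol, Frank, Liam, Nora}.
From Dave: component {Dave, Heidi}.
From Eve: component {Eve}.
From Judy: component {Judy, Pia}.
That's 4 components.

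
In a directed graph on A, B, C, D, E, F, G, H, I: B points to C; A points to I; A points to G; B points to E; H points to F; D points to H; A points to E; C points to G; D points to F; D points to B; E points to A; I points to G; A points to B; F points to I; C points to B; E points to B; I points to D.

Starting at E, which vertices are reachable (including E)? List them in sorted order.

Start at E.
Its neighbours: A, B.
Then their neighbours: C, G, I.
Then next layer: D.
Then next layer: F, H.
Every vertex is now reached.

A, B, C, D, E, F, G, H, I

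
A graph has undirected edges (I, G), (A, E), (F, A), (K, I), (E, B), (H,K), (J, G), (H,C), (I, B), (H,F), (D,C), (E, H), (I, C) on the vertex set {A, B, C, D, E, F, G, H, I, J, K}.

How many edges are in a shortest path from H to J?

Distance 0: H.
Distance 1: C, E, F, K.
Distance 2: A, B, D, I.
Distance 3: G.
Distance 4: J — contains J.

4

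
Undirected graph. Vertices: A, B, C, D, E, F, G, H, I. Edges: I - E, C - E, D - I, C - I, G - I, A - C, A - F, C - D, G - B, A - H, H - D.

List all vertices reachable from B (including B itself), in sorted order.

Start at B.
Its neighbours: G.
Then their neighbours: I.
Then next layer: C, D, E.
Then next layer: A, H.
Then next layer: F.
Every vertex is now reached.

A, B, C, D, E, F, G, H, I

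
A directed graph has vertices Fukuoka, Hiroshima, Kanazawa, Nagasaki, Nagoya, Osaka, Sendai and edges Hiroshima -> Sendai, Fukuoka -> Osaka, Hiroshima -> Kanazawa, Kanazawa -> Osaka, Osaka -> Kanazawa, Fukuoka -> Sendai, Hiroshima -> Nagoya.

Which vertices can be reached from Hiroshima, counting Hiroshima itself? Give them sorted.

Start at Hiroshima.
Its neighbours: Kanazawa, Nagoya, Sendai.
Then their neighbours: Osaka.
Nothing further is reachable.

Hiroshima, Kanazawa, Nagoya, Osaka, Sendai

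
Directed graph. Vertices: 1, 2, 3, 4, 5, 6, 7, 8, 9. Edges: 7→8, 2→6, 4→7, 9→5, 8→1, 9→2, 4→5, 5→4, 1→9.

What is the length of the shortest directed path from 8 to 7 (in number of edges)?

Distance 0: 8.
Distance 1: 1.
Distance 2: 9.
Distance 3: 2, 5.
Distance 4: 4, 6.
Distance 5: 7 — contains 7.

5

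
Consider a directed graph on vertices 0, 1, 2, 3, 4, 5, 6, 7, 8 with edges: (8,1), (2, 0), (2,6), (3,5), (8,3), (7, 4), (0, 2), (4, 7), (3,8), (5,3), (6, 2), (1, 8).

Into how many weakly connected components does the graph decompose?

From 0: component {0, 2, 6}.
From 1: component {1, 3, 5, 8}.
From 4: component {4, 7}.
That's 3 components.

3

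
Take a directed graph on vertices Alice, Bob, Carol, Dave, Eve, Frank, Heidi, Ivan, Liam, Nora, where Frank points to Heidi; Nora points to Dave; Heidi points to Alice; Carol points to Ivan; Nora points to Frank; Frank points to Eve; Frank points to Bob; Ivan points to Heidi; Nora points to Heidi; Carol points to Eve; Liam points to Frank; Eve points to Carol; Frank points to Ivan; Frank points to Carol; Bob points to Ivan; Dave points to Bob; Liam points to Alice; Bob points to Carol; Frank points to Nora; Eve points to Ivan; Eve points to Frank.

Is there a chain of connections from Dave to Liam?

Explore from Dave.
Distance 1: reach Bob.
Distance 2: reach Carol, Ivan.
Distance 3: reach Eve, Heidi.
Distance 4: reach Alice, Frank.
Distance 5: reach Nora.
The search from Dave is exhausted; no directed path reaches Liam.

No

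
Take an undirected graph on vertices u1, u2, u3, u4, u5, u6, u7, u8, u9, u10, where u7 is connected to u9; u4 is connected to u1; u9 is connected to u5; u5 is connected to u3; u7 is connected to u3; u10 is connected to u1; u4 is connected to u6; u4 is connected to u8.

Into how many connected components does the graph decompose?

3

From u1: component {u1, u4, u6, u8, u10}.
From u2: component {u2}.
From u3: component {u3, u5, u7, u9}.
That's 3 components.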